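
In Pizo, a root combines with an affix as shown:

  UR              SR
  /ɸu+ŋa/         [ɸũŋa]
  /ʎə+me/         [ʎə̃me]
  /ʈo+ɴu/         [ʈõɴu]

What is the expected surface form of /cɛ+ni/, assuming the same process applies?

The data show regressive nasality assimilation (vowel nasalisation): /u/ → [ũ] before /ŋ/; /ə/ → [ə̃] before /m/; /o/ → [õ] before /ɴ/ — a vowel is nasalised by an immediately following nasal consonant.
The vowel /ɛ/ is adjacent to the following nasal /n/, so it acquires [+nasal] and surfaces as [ɛ̃].

[cɛ̃ni]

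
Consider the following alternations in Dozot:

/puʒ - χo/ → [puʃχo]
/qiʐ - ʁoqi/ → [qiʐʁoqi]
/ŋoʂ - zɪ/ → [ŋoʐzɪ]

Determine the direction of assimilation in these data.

regressive

The segment that alternates is /ʒ/, which surfaces as [ʃ] when adjacent to /χ/.
The change voiced → voiceless matches the voicing of the following /χ/, identifying this as voicing assimilation.
Checking the remaining alternation: /ʂ/ → [ʐ] before /z/ (voiceless → voiced, matching voiced) — only voicing changes, and always toward the following segment.
Nothing changes in [qiʐʁoqi]: there the adjacent consonants already agree in voicing (/ʐ/ and /ʁ/ are both voiced), so this form is consistent with the same rule.
Since the segment that changes precedes the conditioning segment, the assimilation is regressive.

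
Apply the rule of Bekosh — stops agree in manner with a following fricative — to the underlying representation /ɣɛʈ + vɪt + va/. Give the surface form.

/ʈ/ is a voiceless retroflex stop. The following trigger /v/ is a fricative, so /ʈ/ must become a fricative as well.
A voiceless retroflex fricative is [ʂ], so the surface segment is [ʂ].
The same rule applies at the second boundary: /t/ → [s] next to /v/.

[ɣɛʂvɪsva]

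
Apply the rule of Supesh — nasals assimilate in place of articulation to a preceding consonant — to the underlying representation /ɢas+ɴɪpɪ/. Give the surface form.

[ɢasnɪpɪ]

/ɴ/ is a voiced uvular nasal. The preceding trigger /s/ is alveolar, so /ɴ/ must become alveolar as well.
Changing only its place to alveolar gives [n] — the voiced alveolar nasal.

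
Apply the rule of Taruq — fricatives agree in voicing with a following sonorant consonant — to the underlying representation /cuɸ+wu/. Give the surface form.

/ɸ/ is a voiceless bilabial fricative. The following trigger /w/ is voiced, so /ɸ/ must become voiced as well.
Changing only its voicing to voiced gives [β] — the voiced bilabial fricative.

[cuβwu]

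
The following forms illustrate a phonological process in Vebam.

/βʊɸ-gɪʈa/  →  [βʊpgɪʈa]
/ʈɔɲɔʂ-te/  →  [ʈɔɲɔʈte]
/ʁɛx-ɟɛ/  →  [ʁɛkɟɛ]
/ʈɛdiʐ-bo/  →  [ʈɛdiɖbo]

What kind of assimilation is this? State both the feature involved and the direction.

regressive manner assimilation

Comparing underlying and surface forms, /ɸ/ → [p] is the alternation; the neighbouring /g/ is constant.
The change fricative → stop matches the manner of the following /g/, identifying this as manner assimilation.
Place and voice are unchanged, so the assimilation is partial, not total.
The same holds elsewhere in the data: /ʂ/ → [ʈ] before /t/ (fricative → stop, matching a stop); /x/ → [k] before /ɟ/ (fricative → stop, matching a stop); /ʐ/ → [ɖ] before /b/ (fricative → stop, matching a stop) — only manner changes, and always toward the following segment.
Since the segment that changes precedes the conditioning segment, the assimilation is regressive.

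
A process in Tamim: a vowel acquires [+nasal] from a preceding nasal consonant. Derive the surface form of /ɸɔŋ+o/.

[ɸɔŋõ]

/o/ sits next to the nasal /ŋ/ and is therefore nasalised to [õ].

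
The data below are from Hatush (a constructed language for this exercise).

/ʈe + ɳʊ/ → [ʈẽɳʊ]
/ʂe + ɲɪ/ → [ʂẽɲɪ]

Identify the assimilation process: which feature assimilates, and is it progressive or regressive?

regressive nasality assimilation (vowel nasalisation)

The vowel /e/ surfaces as nasalised [ẽ] next to the following nasal /ɳ/ — it has acquired the [+nasal] feature of its neighbour.
Likewise in the remaining data: /e/ → [ẽ] before /ɲ/ — each time a vowel is nasalised next to a following nasal.
Because the conditioning nasal is to the right of the vowel that changes, the process is regressive (anticipatory).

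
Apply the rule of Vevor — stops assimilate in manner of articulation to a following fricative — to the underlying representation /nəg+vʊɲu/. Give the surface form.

[nəɣvʊɲu]

The rule targets /g/ (voiced velar stop), which sits before the trigger /v/ (fricative).
Changing only its manner to fricative gives [ɣ] — the voiced velar fricative.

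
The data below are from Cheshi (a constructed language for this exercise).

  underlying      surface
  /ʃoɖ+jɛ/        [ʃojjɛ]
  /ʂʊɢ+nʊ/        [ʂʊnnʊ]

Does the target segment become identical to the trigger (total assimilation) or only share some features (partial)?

Comparing underlying and surface forms, /ɖ/ → [j] is the alternation; the neighbouring /j/ is constant.
The output [j] is identical to the trigger /j/ — every feature (place, manner, voicing) has been copied — so this is total assimilation.
The other form behaves the same way: /ɢ/ → [n] before /n/ — in each case the output is a copy of the following consonant.

total assimilation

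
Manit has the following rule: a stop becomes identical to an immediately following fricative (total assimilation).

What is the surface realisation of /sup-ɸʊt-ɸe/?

[suɸɸʊɸɸe]

/p/ is the segment targeted by the rule; it sits immediately before /ɸ/, so it assimilates completely and surfaces as [ɸ].
The same rule applies at the second boundary: /t/ → [ɸ] next to /ɸ/.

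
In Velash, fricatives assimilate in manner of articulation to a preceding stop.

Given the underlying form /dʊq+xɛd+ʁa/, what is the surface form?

The rule targets /x/ (voiceless velar fricative), which sits after the trigger /q/ (stop).
The voiceless velar stop is [k], so /x/ → [k].
The same rule applies at the second boundary: /ʁ/ → [ɢ] next to /d/.

[dʊqkɛdɢa]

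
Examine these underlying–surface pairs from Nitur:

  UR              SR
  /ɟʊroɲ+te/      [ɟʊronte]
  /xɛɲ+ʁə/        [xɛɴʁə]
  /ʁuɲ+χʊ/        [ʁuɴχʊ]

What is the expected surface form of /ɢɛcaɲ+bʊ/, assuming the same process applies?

[ɢɛcambʊ]

The data show regressive place assimilation: /ɲ/ → [n] before /t/; /ɲ/ → [ɴ] before /ʁ/; /ɲ/ → [ɴ] before /χ/. In each pair only place changes, matching the following consonant, while manner and voice stay constant.
/ɲ/ is a voiced palatal nasal. The following trigger /b/ is bilabial, so /ɲ/ must become bilabial as well.
The voiced bilabial nasal is [m], so /ɲ/ → [m].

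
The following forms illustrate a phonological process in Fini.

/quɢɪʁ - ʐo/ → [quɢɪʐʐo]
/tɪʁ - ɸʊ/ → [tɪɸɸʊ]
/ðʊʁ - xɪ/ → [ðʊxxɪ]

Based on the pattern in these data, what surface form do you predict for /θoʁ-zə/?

[θozzə]

The data show regressive total assimilation (/ʁ/ → [ʐ] before /ʐ/; /ʁ/ → [ɸ] before /ɸ/; /ʁ/ → [x] before /x/): in every case the target segment becomes identical to its following neighbour, copying more than a single feature.
/ʁ/ is the segment targeted by the rule; it sits immediately before /z/, so it assimilates completely and surfaces as [z].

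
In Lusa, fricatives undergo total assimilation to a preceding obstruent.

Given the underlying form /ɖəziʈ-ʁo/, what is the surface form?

[ɖəziʈʈo]

/ʁ/ is the segment targeted by the rule; it sits immediately after /ʈ/, so it assimilates completely and surfaces as [ʈ].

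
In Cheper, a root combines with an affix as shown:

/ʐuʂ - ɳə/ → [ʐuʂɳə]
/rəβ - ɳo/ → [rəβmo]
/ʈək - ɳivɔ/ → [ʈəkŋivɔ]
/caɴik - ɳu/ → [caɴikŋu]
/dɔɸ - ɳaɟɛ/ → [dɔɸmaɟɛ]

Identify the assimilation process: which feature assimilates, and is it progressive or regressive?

Comparing underlying and surface forms, /ɳ/ → [m] is the alternation; the neighbouring /β/ is constant.
/ɳ/ is retroflex while /β/ is bilabial; the output [m] is bilabial, matching the trigger — so the feature that spreads is place.
Manner and voice are unchanged, so the assimilation is partial, not total.
The other alternating forms pattern the same way: /ɳ/ → [ŋ] after /k/ (retroflex → velar, matching velar); /ɳ/ → [m] after /ɸ/ (retroflex → bilabial, matching bilabial) — only place changes, and always toward the preceding segment.
Nothing changes in [ʐuʂɳə]: there the adjacent consonants already agree in place (/ɳ/ and /ʂ/ are both retroflex), so this form is consistent with the same rule.
The trigger is the preceding segment, so the direction is progressive (perseverative).

progressive place assimilation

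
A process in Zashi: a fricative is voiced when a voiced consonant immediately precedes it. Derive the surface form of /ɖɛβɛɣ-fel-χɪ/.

/f/ is a voiceless labiodental fricative. The preceding trigger /ɣ/ is voiced, so /f/ must become voiced as well.
Changing only its voicing to voiced gives [v] — the voiced labiodental fricative.
The same rule applies at the second boundary: /χ/ → [ʁ] next to /l/.

[ɖɛβɛɣvelʁɪ]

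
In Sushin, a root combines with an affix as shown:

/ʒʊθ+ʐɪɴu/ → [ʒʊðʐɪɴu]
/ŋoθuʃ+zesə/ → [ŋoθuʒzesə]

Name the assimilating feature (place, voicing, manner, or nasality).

The segment that alternates is /θ/, which surfaces as [ð] when adjacent to /ʐ/.
/θ/ is voiceless while /ʐ/ is voiced; the output [ð] is voiced, matching the trigger — so the feature that spreads is voicing.
Checking the remaining alternation: /ʃ/ → [ʒ] before /z/ (voiceless → voiced, matching voiced) — only voicing changes, and always toward the following segment.

voicing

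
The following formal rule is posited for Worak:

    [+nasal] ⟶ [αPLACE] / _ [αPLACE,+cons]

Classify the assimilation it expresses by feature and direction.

regressive place assimilation

The shared variable α links the value of the place features (abbreviated [PLACE]) on the target to the same value on the neighbouring segment, so place is the feature that assimilates.
Since the environment is written after the underscore, the trigger follows the target; the direction is regressive.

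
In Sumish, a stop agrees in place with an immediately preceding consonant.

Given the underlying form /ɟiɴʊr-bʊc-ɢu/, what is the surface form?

The rule targets /b/ (voiced bilabial stop), which sits after the trigger /r/ (alveolar).
Changing only its place to alveolar gives [d] — the voiced alveolar stop.
The same rule applies at the second boundary: /ɢ/ → [ɟ] next to /c/.

[ɟiɴʊrdʊcɟu]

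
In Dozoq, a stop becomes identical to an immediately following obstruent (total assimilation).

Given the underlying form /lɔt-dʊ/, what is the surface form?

/t/ is the segment targeted by the rule; it sits immediately before /d/, so it assimilates completely and surfaces as [d].

[lɔddʊ]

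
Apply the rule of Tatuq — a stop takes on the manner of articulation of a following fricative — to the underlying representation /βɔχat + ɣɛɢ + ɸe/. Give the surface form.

The rule targets /t/ (voiceless alveolar stop), which sits before the trigger /ɣ/ (fricative).
A voiceless alveolar fricative is [s], so the surface segment is [s].
At the second juncture, /ɢ/ likewise becomes [ʁ] adjacent to /ɸ/.

[βɔχasɣɛʁɸe]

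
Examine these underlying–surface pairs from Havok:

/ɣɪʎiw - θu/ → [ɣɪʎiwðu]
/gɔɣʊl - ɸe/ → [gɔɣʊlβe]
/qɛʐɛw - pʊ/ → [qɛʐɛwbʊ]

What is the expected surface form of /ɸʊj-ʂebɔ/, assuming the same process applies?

[ɸʊjʐebɔ]

The data show progressive voicing assimilation: /θ/ → [ð] after /w/; /ɸ/ → [β] after /l/; /p/ → [b] after /w/. In each pair only voicing changes, matching the preceding consonant, while place and manner stay constant.
The rule targets /ʂ/ (voiceless retroflex fricative), which sits after the trigger /j/ (voiced).
Changing only its voicing to voiced gives [ʐ] — the voiced retroflex fricative.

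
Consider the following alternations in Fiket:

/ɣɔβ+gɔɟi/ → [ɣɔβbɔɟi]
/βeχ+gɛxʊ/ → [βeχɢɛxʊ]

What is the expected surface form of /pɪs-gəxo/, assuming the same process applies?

[pɪsdəxo]

The data show progressive place assimilation: /g/ → [b] after /β/; /g/ → [ɢ] after /χ/. In each pair only place changes, matching the preceding consonant, while manner and voice stay constant.
The rule targets /g/ (voiced velar stop), which sits after the trigger /s/ (alveolar).
The voiced alveolar stop is [d], so /g/ → [d].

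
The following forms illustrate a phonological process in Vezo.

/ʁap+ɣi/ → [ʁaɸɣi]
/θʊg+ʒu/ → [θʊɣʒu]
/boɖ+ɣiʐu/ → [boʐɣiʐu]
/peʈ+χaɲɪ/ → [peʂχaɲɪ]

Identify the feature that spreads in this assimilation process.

The segment that alternates is /p/, which surfaces as [ɸ] when adjacent to /ɣ/.
/p/ is a stop while /ɣ/ is a fricative; the output [ɸ] is a fricative, matching the trigger — so the feature that spreads is manner.
The same holds elsewhere in the data: /g/ → [ɣ] before /ʒ/ (stop → fricative, matching a fricative); /ɖ/ → [ʐ] before /ɣ/ (stop → fricative, matching a fricative); /ʈ/ → [ʂ] before /χ/ (stop → fricative, matching a fricative) — only manner changes, and always toward the following segment.

manner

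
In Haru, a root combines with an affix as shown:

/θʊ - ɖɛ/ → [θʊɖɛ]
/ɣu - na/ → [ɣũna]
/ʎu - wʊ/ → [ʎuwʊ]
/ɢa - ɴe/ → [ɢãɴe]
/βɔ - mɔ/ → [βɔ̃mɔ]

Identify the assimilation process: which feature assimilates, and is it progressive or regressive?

regressive nasality assimilation (vowel nasalisation)

The vowel /u/ surfaces as nasalised [ũ] next to the following nasal /n/ — it has acquired the [+nasal] feature of its neighbour.
The other forms show the same pattern: /a/ → [ã] before /ɴ/; /ɔ/ → [ɔ̃] before /m/ — each time a vowel is nasalised next to a following nasal.
No change occurs in [θʊɖɛ], [ʎuwʊ] because the vowel at the boundary is adjacent to an oral consonant, not a nasal (/ʊ/ next to /ɖ/; /u/ next to /w/).
Because the conditioning nasal is to the right of the vowel that changes, the process is regressive (anticipatory).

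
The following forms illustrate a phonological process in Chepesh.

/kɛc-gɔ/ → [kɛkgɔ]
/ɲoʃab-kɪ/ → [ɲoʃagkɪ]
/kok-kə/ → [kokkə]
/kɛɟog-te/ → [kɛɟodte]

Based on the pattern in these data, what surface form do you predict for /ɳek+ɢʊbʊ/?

[ɳeqɢʊbʊ]

The data show regressive place assimilation: /c/ → [k] before /g/; /b/ → [g] before /k/; /g/ → [d] before /t/. In each pair only place changes, matching the following consonant, while manner and voice stay constant.
Nothing changes in [kokkə]: there the adjacent consonants already agree in place (/k/ and /k/ are both velar), so this form is consistent with the same rule.
/k/ is a voiceless velar stop. The following trigger /ɢ/ is uvular, so /k/ must become uvular as well.
A voiceless uvular stop is [q], so the surface segment is [q].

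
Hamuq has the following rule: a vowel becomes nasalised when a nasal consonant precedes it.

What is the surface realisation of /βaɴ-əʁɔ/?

/ə/ sits next to the nasal /ɴ/ and is therefore nasalised to [ə̃].

[βaɴə̃ʁɔ]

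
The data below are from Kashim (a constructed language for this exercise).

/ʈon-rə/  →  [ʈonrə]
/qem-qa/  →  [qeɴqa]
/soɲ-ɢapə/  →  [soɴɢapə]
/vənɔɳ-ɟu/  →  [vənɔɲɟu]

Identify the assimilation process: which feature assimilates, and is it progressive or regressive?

regressive place assimilation

Comparing underlying and surface forms, /m/ → [ɴ] is the alternation; the neighbouring /q/ is constant.
The change bilabial → uvular matches the place of the following /q/, identifying this as place assimilation.
Manner and voice are unchanged, so the assimilation is partial, not total.
Checking the remaining alternations: /ɲ/ → [ɴ] before /ɢ/ (palatal → uvular, matching uvular); /ɳ/ → [ɲ] before /ɟ/ (retroflex → palatal, matching palatal) — only place changes, and always toward the following segment.
No alternation appears in [ʈonrə]: there the adjacent consonants already agree in place (/n/ and /r/ are both alveolar), so this form is consistent with the same rule.
The trigger is the following segment, so the direction is regressive (anticipatory).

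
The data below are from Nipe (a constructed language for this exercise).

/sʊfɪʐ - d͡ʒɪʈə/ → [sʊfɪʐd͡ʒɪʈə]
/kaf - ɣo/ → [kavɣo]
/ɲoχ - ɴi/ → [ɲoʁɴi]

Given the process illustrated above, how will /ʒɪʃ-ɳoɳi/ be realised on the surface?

The data show regressive voicing assimilation: /f/ → [v] before /ɣ/; /χ/ → [ʁ] before /ɴ/. In each pair only voicing changes, matching the following consonant, while place and manner stay constant.
Nothing changes in [sʊfɪʐd͡ʒɪʈə]: there the adjacent consonants already agree in voicing (/ʐ/ and /d͡ʒ/ are both voiced), so this form is consistent with the same rule.
/ʃ/ is a voiceless postalveolar fricative. The following trigger /ɳ/ is voiced, so /ʃ/ must become voiced as well.
The voiced postalveolar fricative is [ʒ], so /ʃ/ → [ʒ].

[ʒɪʒɳoɳi]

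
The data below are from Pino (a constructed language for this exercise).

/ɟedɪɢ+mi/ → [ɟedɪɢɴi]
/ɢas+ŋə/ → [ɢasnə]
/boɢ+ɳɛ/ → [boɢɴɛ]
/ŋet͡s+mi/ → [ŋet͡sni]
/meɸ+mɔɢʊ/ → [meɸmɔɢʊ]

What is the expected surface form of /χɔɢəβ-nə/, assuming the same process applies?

[χɔɢəβmə]

The data show progressive place assimilation: /m/ → [ɴ] after /ɢ/; /ŋ/ → [n] after /s/; /ɳ/ → [ɴ] after /ɢ/; /m/ → [n] after /t͡s/. In each pair only place changes, matching the preceding consonant, while manner and voice stay constant.
Nothing changes in [meɸmɔɢʊ]: there the adjacent consonants already agree in place (/m/ and /ɸ/ are both bilabial), so this form is consistent with the same rule.
The rule targets /n/ (voiced alveolar nasal), which sits after the trigger /β/ (bilabial).
A voiced bilabial nasal is [m], so the surface segment is [m].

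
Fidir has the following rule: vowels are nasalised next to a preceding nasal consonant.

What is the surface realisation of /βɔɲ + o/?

The vowel /o/ is adjacent to the preceding nasal /ɲ/, so it acquires [+nasal] and surfaces as [õ].

[βɔɲõ]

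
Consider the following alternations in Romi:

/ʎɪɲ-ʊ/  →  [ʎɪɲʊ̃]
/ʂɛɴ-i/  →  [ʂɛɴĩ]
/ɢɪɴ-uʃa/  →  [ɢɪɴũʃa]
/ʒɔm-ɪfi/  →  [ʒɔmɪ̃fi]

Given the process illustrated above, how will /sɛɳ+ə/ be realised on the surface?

[sɛɳə̃]

The data show progressive nasality assimilation (vowel nasalisation): /ʊ/ → [ʊ̃] after /ɲ/; /i/ → [ĩ] after /ɴ/; /u/ → [ũ] after /ɴ/; /ɪ/ → [ɪ̃] after /m/ — a vowel is nasalised by an immediately preceding nasal consonant.
The vowel /ə/ is adjacent to the preceding nasal /ɳ/, so it acquires [+nasal] and surfaces as [ə̃].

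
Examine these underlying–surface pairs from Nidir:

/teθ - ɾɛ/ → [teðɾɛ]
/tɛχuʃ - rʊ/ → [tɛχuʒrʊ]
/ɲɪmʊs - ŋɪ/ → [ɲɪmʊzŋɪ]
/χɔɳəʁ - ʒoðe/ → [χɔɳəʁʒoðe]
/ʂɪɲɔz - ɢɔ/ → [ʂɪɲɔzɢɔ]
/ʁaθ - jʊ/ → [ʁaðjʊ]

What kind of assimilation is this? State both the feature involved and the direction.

regressive voicing assimilation

Comparing underlying and surface forms, /θ/ → [ð] is the alternation; the neighbouring /ɾ/ is constant.
/θ/ is voiceless while /ɾ/ is voiced; the output [ð] is voiced, matching the trigger — so the feature that spreads is voicing.
Place and manner are unchanged, so the assimilation is partial, not total.
Checking the remaining alternations: /ʃ/ → [ʒ] before /r/ (voiceless → voiced, matching voiced); /s/ → [z] before /ŋ/ (voiceless → voiced, matching voiced); /θ/ → [ð] before /j/ (voiceless → voiced, matching voiced) — only voicing changes, and always toward the following segment.
Nothing changes in [χɔɳəʁʒoðe], [ʂɪɲɔzɢɔ]: there the adjacent consonants already agree in voicing (/ʁ/ and /ʒ/ are both voiced; /z/ and /ɢ/ are both voiced), so these forms are consistent with the same rule.
The trigger is the following segment, so the direction is regressive (anticipatory).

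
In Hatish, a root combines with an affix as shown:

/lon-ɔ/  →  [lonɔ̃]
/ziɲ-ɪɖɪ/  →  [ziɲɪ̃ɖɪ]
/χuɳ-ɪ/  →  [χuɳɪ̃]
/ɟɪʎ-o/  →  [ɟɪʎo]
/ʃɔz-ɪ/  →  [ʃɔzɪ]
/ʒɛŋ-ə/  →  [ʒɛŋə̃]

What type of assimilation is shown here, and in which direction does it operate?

The vowel /ɔ/ surfaces as nasalised [ɔ̃] next to the preceding nasal /n/ — it has acquired the [+nasal] feature of its neighbour.
The other forms show the same pattern: /ɪ/ → [ɪ̃] after /ɲ/; /ɪ/ → [ɪ̃] after /ɳ/; /ə/ → [ə̃] after /ŋ/ — each time a vowel is nasalised next to a preceding nasal.
No change occurs in [ɟɪʎo], [ʃɔzɪ] because the vowel at the boundary is adjacent to an oral consonant, not a nasal (/o/ next to /ʎ/; /ɪ/ next to /z/).
Because the conditioning nasal is to the left of the vowel that changes, the process is progressive (perseverative).

progressive nasality assimilation (vowel nasalisation)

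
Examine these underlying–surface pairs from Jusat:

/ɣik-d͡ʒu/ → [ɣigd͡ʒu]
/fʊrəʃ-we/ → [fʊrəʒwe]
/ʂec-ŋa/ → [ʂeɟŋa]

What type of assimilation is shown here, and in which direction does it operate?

The segment that alternates is /k/, which surfaces as [g] when adjacent to /d͡ʒ/.
The change voiceless → voiced matches the voicing of the following /d͡ʒ/, identifying this as voicing assimilation.
Place and manner are unchanged, so the assimilation is partial, not total.
The other alternating forms pattern the same way: /ʃ/ → [ʒ] before /w/ (voiceless → voiced, matching voiced); /c/ → [ɟ] before /ŋ/ (voiceless → voiced, matching voiced) — only voicing changes, and always toward the following segment.
Since the segment that changes precedes the conditioning segment, the assimilation is regressive.

regressive voicing assimilation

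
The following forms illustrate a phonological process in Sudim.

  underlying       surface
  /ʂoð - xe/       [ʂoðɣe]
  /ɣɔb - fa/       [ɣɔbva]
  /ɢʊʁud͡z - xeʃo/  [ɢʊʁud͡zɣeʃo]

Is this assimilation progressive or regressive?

progressive

Comparing underlying and surface forms, /x/ → [ɣ] is the alternation; the neighbouring /ð/ is constant.
/x/ is voiceless while /ð/ is voiced; the output [ɣ] is voiced, matching the trigger — so the feature that spreads is voicing.
Checking the remaining alternations: /f/ → [v] after /b/ (voiceless → voiced, matching voiced); /x/ → [ɣ] after /d͡z/ (voiceless → voiced, matching voiced) — only voicing changes, and always toward the preceding segment.
Since the segment that changes follows the conditioning segment, the assimilation is progressive.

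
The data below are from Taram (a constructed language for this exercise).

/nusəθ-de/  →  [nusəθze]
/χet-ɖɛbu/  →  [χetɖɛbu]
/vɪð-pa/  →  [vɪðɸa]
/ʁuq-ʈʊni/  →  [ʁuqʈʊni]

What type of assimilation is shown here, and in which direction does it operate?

Underlying /d/ is realised as [z] next to /θ/; /θ/ itself does not change.
/d/ is a stop while /θ/ is a fricative; the output [z] is a fricative, matching the trigger — so the feature that spreads is manner.
Place and voice are unchanged, so the assimilation is partial, not total.
The other alternating form patterns the same way: /p/ → [ɸ] after /ð/ (stop → fricative, matching a fricative) — only manner changes, and always toward the preceding segment.
Nothing changes in [χetɖɛbu], [ʁuqʈʊni]: there the adjacent consonants already agree in manner (/ɖ/ and /t/ are both stops; /ʈ/ and /q/ are both stops), so these forms are consistent with the same rule.
Since the segment that changes follows the conditioning segment, the assimilation is progressive.

progressive manner assimilation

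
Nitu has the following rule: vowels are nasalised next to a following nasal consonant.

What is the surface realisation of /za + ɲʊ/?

/a/ sits next to the nasal /ɲ/ and is therefore nasalised to [ã].

[zãɲʊ]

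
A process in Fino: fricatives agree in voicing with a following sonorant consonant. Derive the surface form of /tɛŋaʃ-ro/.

/ʃ/ is a voiceless postalveolar fricative. The following trigger /r/ is voiced, so /ʃ/ must become voiced as well.
A voiced postalveolar fricative is [ʒ], so the surface segment is [ʒ].

[tɛŋaʒro]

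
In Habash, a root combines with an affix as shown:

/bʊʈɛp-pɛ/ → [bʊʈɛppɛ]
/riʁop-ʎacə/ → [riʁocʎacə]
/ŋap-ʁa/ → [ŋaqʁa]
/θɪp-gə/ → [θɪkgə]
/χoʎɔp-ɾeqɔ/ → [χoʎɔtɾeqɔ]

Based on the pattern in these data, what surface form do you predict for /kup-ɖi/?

[kuʈɖi]

The data show regressive place assimilation: /p/ → [c] before /ʎ/; /p/ → [q] before /ʁ/; /p/ → [k] before /g/; /p/ → [t] before /ɾ/. In each pair only place changes, matching the following consonant, while manner and voice stay constant.
No alternation appears in [bʊʈɛppɛ]: there the adjacent consonants already agree in place (/p/ and /p/ are both bilabial), so this form is consistent with the same rule.
The rule targets /p/ (voiceless bilabial stop), which sits before the trigger /ɖ/ (retroflex).
A voiceless retroflex stop is [ʈ], so the surface segment is [ʈ].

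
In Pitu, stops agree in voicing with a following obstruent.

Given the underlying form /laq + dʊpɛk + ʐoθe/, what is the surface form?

/q/ is a voiceless uvular stop. The following trigger /d/ is voiced, so /q/ must become voiced as well.
A voiced uvular stop is [ɢ], so the surface segment is [ɢ].
At the second juncture, /k/ likewise becomes [g] adjacent to /ʐ/.

[laɢdʊpɛgʐoθe]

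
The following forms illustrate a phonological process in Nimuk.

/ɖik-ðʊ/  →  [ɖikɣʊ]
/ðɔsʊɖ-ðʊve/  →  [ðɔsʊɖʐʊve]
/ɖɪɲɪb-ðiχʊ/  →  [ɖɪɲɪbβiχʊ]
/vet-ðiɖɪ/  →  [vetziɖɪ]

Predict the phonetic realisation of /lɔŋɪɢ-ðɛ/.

[lɔŋɪɢʁɛ]

The data show progressive place assimilation: /ð/ → [ɣ] after /k/; /ð/ → [ʐ] after /ɖ/; /ð/ → [β] after /b/; /ð/ → [z] after /t/. In each pair only place changes, matching the preceding consonant, while manner and voice stay constant.
/ð/ is a voiced dental fricative. The preceding trigger /ɢ/ is uvular, so /ð/ must become uvular as well.
A voiced uvular fricative is [ʁ], so the surface segment is [ʁ].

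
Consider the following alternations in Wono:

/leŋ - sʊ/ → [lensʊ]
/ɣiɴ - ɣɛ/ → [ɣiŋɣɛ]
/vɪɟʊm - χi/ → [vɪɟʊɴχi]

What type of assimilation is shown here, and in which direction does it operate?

Comparing underlying and surface forms, /ŋ/ → [n] is the alternation; the neighbouring /s/ is constant.
/ŋ/ is velar while /s/ is alveolar; the output [n] is alveolar, matching the trigger — so the feature that spreads is place.
Manner and voice are unchanged, so the assimilation is partial, not total.
The same holds elsewhere in the data: /ɴ/ → [ŋ] before /ɣ/ (uvular → velar, matching velar); /m/ → [ɴ] before /χ/ (bilabial → uvular, matching uvular) — only place changes, and always toward the following segment.
The trigger is the following segment, so the direction is regressive (anticipatory).

regressive place assimilation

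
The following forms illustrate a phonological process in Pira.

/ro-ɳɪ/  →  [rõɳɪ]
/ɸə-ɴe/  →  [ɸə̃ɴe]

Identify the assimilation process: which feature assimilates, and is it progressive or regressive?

The vowel /o/ surfaces as nasalised [õ] next to the following nasal /ɳ/ — it has acquired the [+nasal] feature of its neighbour.
Likewise in the remaining data: /ə/ → [ə̃] before /ɴ/ — each time a vowel is nasalised next to a following nasal.
Because the conditioning nasal is to the right of the vowel that changes, the process is regressive (anticipatory).

regressive nasality assimilation (vowel nasalisation)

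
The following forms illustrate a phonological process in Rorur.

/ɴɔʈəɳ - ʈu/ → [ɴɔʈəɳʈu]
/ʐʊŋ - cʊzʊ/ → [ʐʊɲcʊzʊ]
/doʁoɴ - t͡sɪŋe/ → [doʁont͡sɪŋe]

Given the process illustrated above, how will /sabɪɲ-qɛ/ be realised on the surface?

[sabɪɴqɛ]

The data show regressive place assimilation: /ŋ/ → [ɲ] before /c/; /ɴ/ → [n] before /t͡s/. In each pair only place changes, matching the following consonant, while manner and voice stay constant.
No alternation appears in [ɴɔʈəɳʈu]: there the adjacent consonants already agree in place (/ɳ/ and /ʈ/ are both retroflex), so this form is consistent with the same rule.
The rule targets /ɲ/ (voiced palatal nasal), which sits before the trigger /q/ (uvular).
Changing only its place to uvular gives [ɴ] — the voiced uvular nasal.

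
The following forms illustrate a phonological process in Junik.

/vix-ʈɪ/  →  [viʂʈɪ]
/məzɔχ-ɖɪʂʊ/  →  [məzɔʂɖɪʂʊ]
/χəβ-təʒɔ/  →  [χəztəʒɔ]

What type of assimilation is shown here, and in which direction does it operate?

Underlying /x/ is realised as [ʂ] next to /ʈ/; /ʈ/ itself does not change.
The change velar → retroflex matches the place of the following /ʈ/, identifying this as place assimilation.
Manner and voice are unchanged, so the assimilation is partial, not total.
The same holds elsewhere in the data: /χ/ → [ʂ] before /ɖ/ (uvular → retroflex, matching retroflex); /β/ → [z] before /t/ (bilabial → alveolar, matching alveolar) — only place changes, and always toward the following segment.
The trigger is the following segment, so the direction is regressive (anticipatory).

regressive place assimilation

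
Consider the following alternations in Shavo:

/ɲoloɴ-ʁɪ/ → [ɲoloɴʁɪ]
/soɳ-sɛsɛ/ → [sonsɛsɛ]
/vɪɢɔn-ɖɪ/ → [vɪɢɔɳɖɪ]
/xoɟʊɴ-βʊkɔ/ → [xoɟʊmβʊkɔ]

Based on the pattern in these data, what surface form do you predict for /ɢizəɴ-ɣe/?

The data show regressive place assimilation: /ɳ/ → [n] before /s/; /n/ → [ɳ] before /ɖ/; /ɴ/ → [m] before /β/. In each pair only place changes, matching the following consonant, while manner and voice stay constant.
Nothing changes in [ɲoloɴʁɪ]: there the adjacent consonants already agree in place (/ɴ/ and /ʁ/ are both uvular), so this form is consistent with the same rule.
The rule targets /ɴ/ (voiced uvular nasal), which sits before the trigger /ɣ/ (velar).
Changing only its place to velar gives [ŋ] — the voiced velar nasal.

[ɢizəŋɣe]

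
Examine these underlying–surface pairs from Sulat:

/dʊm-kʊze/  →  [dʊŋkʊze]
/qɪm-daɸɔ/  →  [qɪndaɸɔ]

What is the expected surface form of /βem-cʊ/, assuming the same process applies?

The data show regressive place assimilation: /m/ → [ŋ] before /k/; /m/ → [n] before /d/. In each pair only place changes, matching the following consonant, while manner and voice stay constant.
The rule targets /m/ (voiced bilabial nasal), which sits before the trigger /c/ (palatal).
Changing only its place to palatal gives [ɲ] — the voiced palatal nasal.

[βeɲcʊ]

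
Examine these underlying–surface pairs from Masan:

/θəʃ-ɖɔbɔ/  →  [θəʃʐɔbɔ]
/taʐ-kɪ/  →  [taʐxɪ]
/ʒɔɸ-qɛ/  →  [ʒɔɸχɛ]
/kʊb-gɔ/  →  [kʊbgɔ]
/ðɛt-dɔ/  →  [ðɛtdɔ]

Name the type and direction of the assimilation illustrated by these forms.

progressive manner assimilation

Underlying /ɖ/ is realised as [ʐ] next to /ʃ/; /ʃ/ itself does not change.
/ɖ/ is a stop while /ʃ/ is a fricative; the output [ʐ] is a fricative, matching the trigger — so the feature that spreads is manner.
Place and voice are unchanged, so the assimilation is partial, not total.
The other alternating forms pattern the same way: /k/ → [x] after /ʐ/ (stop → fricative, matching a fricative); /q/ → [χ] after /ɸ/ (stop → fricative, matching a fricative) — only manner changes, and always toward the preceding segment.
Nothing changes in [kʊbgɔ], [ðɛtdɔ]: there the adjacent consonants already agree in manner (/g/ and /b/ are both stops; /d/ and /t/ are both stops), so these forms are consistent with the same rule.
Since the segment that changes follows the conditioning segment, the assimilation is progressive.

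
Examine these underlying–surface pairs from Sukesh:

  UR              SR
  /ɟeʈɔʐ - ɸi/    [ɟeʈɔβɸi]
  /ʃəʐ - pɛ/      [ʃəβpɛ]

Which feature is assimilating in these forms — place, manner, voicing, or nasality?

place

Comparing underlying and surface forms, /ʐ/ → [β] is the alternation; the neighbouring /ɸ/ is constant.
/ʐ/ is retroflex while /ɸ/ is bilabial; the output [β] is bilabial, matching the trigger — so the feature that spreads is place.
The other alternating form patterns the same way: /ʐ/ → [β] before /p/ (retroflex → bilabial, matching bilabial) — only place changes, and always toward the following segment.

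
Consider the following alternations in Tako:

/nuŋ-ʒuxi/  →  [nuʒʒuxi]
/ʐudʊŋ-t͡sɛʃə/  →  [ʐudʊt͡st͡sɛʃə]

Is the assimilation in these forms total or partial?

total assimilation

The segment that alternates is /ŋ/, which surfaces as [ʒ] when adjacent to /ʒ/.
The output [ʒ] is identical to the trigger /ʒ/ — every feature (place, manner, voicing) has been copied — so this is total assimilation.
The other form behaves the same way: /ŋ/ → [t͡s] before /t͡s/ — in each case the output is a copy of the following consonant.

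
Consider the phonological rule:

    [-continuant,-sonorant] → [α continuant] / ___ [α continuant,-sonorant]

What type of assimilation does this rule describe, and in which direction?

The rule copies [continuant] (continuancy) from the environment onto the target stops; since [±continuant] encodes the stop/fricative manner contrast, the assimilating dimension is manner.
The conditioning segment sits to the right of the focus bar, meaning the trigger follows the segment that changes — regressive assimilation.

regressive manner assimilation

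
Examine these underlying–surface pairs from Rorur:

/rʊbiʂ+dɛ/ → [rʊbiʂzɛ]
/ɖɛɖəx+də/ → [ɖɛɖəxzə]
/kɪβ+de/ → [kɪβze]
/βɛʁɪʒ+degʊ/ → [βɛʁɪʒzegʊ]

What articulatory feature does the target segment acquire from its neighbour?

The segment that alternates is /d/, which surfaces as [z] when adjacent to /ʂ/.
/d/ is a stop while /ʂ/ is a fricative; the output [z] is a fricative, matching the trigger — so the feature that spreads is manner.
Checking the remaining alternations: /d/ → [z] after /x/ (stop → fricative, matching a fricative); /d/ → [z] after /β/ (stop → fricative, matching a fricative); /d/ → [z] after /ʒ/ (stop → fricative, matching a fricative) — only manner changes, and always toward the preceding segment.

manner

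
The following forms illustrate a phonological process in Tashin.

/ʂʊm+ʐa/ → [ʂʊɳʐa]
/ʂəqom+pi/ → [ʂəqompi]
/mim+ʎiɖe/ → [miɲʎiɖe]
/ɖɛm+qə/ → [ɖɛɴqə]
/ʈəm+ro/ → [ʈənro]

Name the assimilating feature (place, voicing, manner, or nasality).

place

Comparing underlying and surface forms, /m/ → [ɳ] is the alternation; the neighbouring /ʐ/ is constant.
/m/ is bilabial while /ʐ/ is retroflex; the output [ɳ] is retroflex, matching the trigger — so the feature that spreads is place.
Checking the remaining alternations: /m/ → [ɲ] before /ʎ/ (bilabial → palatal, matching palatal); /m/ → [ɴ] before /q/ (bilabial → uvular, matching uvular); /m/ → [n] before /r/ (bilabial → alveolar, matching alveolar) — only place changes, and always toward the following segment.
No alternation appears in [ʂəqompi]: there the adjacent consonants already agree in place (/m/ and /p/ are both bilabial), so this form is consistent with the same rule.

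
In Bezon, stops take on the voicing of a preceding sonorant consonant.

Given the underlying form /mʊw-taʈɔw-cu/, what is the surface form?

/t/ is a voiceless alveolar stop. The preceding trigger /w/ is voiced, so /t/ must become voiced as well.
The voiced alveolar stop is [d], so /t/ → [d].
The same rule applies at the second boundary: /c/ → [ɟ] next to /w/.

[mʊwdaʈɔwɟu]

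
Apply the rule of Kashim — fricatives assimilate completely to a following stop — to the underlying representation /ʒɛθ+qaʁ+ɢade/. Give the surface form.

[ʒɛqqaɢɢade]

/θ/ is the segment targeted by the rule; it sits immediately before /q/, so it assimilates completely and surfaces as [q].
The same rule applies at the second boundary: /ʁ/ → [ɢ] next to /ɢ/.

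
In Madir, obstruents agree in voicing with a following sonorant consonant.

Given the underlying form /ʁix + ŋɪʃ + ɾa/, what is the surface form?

The rule targets /x/ (voiceless velar fricative), which sits before the trigger /ŋ/ (voiced).
The voiced velar fricative is [ɣ], so /x/ → [ɣ].
At the second juncture, /ʃ/ likewise becomes [ʒ] adjacent to /ɾ/.

[ʁiɣŋɪʒɾa]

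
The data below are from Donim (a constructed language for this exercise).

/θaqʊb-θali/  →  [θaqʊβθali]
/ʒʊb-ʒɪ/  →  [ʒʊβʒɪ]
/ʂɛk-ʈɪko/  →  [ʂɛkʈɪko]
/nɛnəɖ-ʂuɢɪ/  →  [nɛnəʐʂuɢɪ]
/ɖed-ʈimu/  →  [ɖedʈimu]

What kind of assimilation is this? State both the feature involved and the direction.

The segment that alternates is /b/, which surfaces as [β] when adjacent to /θ/.
The change stop → fricative matches the manner of the following /θ/, identifying this as manner assimilation.
Place and voice are unchanged, so the assimilation is partial, not total.
Checking the remaining alternations: /b/ → [β] before /ʒ/ (stop → fricative, matching a fricative); /ɖ/ → [ʐ] before /ʂ/ (stop → fricative, matching a fricative) — only manner changes, and always toward the following segment.
No alternation appears in [ʂɛkʈɪko], [ɖedʈimu]: there the adjacent consonants already agree in manner (/k/ and /ʈ/ are both stops; /d/ and /ʈ/ are both stops), so these forms are consistent with the same rule.
Since the segment that changes precedes the conditioning segment, the assimilation is regressive.

regressive manner assimilation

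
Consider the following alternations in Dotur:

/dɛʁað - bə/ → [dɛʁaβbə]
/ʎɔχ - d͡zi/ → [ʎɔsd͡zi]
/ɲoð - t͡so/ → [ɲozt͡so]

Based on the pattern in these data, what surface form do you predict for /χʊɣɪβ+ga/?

[χʊɣɪɣga]

The data show regressive place assimilation: /ð/ → [β] before /b/; /χ/ → [s] before /d͡z/; /ð/ → [z] before /t͡s/. In each pair only place changes, matching the following consonant, while manner and voice stay constant.
The rule targets /β/ (voiced bilabial fricative), which sits before the trigger /g/ (velar).
A voiced velar fricative is [ɣ], so the surface segment is [ɣ].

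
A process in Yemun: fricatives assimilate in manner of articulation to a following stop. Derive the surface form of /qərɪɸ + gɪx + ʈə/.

The rule targets /ɸ/ (voiceless bilabial fricative), which sits before the trigger /g/ (stop).
A voiceless bilabial stop is [p], so the surface segment is [p].
At the second juncture, /x/ likewise becomes [k] adjacent to /ʈ/.

[qərɪpgɪkʈə]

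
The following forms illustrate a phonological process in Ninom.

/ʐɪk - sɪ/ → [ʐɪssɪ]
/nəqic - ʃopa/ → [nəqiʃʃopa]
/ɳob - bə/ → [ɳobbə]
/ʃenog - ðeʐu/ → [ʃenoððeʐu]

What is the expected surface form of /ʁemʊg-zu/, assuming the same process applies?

The data show regressive total assimilation (/k/ → [s] before /s/; /c/ → [ʃ] before /ʃ/; /g/ → [ð] before /ð/): in every case the target segment becomes identical to its following neighbour, copying more than a single feature.
In [ɳobbə] the two consonants at the boundary are already identical (/b/ + /b/), so the rule applies vacuously and nothing changes.
/g/ is the segment targeted by the rule; it sits immediately before /z/, so it assimilates completely and surfaces as [z].

[ʁemʊzzu]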